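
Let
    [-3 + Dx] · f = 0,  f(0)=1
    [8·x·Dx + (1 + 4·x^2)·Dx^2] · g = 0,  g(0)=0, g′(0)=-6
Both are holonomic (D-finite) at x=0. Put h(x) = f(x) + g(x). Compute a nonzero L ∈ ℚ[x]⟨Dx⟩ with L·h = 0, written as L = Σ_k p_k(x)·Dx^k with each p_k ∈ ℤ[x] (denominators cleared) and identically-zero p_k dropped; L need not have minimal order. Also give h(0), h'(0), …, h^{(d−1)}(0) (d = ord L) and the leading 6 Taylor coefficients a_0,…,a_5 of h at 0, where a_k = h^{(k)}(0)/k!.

L = (24 - 72·x - 288·x^2 - 288·x^3)·Dx + (-17 + 24·x^2 - 144·x^4)·Dx^2 + (3 + 8·x + 24·x^2 + 32·x^3 + 48·x^4)·Dx^3  (order 3).
h: a_k = 1, -3, 9/2, 25/2, 27/8, -687/40, …
ICs: h(0) = 1, h′(0) = -3, h′′(0) = 9.

f: a_k = 1, 3, 9/2, 9/2, 27/8, 81/40, …
g: a_k = 0, -6, 0, 8, 0, -96/5, …
Weyl lclm of L_f,L_g ⇒ L₀ (ord ≤ 3).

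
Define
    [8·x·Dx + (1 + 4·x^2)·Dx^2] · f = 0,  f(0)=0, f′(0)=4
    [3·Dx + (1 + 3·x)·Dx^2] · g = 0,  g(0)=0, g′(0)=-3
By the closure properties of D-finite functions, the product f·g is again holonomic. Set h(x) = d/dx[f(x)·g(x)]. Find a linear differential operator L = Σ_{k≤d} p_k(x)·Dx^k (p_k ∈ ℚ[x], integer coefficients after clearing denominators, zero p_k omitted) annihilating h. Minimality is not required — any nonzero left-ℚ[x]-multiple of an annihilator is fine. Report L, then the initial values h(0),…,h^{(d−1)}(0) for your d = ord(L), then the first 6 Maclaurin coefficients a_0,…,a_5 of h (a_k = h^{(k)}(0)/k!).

f: a_k = 0, 4, 0, -16/3, 0, 64/5, …
g: a_k = 0, -3, 9/2, -9, 81/4, -243/5, …
Product ⇒ symmetric product L₀, ord ≤ 4.
Derive L from L₀ (diff closure).
L = (1632 + 8496·x + 23040·x^2 + 110016·x^3 + 207360·x^4 + 269568·x^5 + 82944·x^7) + (418 + 6672·x + 44112·x^2 + 151488·x^3 + 393984·x^4 + 642816·x^5 + 725760·x^6 + 82944·x^7 + 290304·x^8)·Dx + (204 + 1844·x + 12096·x^2 + 47408·x^3 + 122880·x^4 + 240192·x^5 + 331776·x^6 + 361728·x^7 + 82944·x^8 + 165888·x^9)·Dx^2 + (25 + 246·x + 1217·x^2 + 4128·x^3 + 10624·x^4 + 22080·x^5 + 34272·x^6 + 41472·x^7 + 43776·x^8 + 13824·x^9 + 20736·x^10)·Dx^3  (order 3).
h: a_k = 0, -24, 54, -80, 285, -5544/5, …
ICs: h(0) = 0, h′(0) = -24, h′′(0) = 108.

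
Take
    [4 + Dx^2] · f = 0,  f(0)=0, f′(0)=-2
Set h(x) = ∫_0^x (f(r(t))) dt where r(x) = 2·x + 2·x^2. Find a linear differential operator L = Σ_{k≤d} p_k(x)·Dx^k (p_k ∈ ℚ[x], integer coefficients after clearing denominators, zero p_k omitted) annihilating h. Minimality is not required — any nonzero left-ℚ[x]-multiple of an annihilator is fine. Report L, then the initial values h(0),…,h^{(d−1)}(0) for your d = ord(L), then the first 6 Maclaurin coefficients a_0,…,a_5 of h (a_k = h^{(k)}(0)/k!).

L = (16 + 96·x + 192·x^2 + 128·x^3)·Dx - 2·Dx^2 + (1 + 2·x)·Dx^3  (order 3).
h: a_k = 0, 0, -2, -4/3, 8/3, 32/5, …
ICs: h(0) = 0, h′(0) = 0, h′′(0) = -4.

f: a_k = 0, -2, 0, 4/3, 0, -4/15, …
Substitute x→r, Dx→(1/r')Dx; clear ⇒ L₀.
h=∫h₀ ⇒ L = L₀·Dx.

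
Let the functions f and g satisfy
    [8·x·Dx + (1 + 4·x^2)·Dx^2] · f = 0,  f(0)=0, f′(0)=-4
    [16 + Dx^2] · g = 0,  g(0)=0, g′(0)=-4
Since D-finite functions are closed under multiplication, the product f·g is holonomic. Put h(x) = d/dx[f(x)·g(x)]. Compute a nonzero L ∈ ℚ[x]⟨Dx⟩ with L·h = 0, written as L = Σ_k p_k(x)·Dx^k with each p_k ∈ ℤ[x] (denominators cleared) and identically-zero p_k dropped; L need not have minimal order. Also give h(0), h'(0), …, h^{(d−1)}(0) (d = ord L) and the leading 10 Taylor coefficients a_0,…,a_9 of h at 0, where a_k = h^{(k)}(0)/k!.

L = (4096 + 58368·x^2 + 354304·x^4 + 983040·x^6 + 1867776·x^8 + 2621440·x^10 + 2097152·x^12) + (1984·x + 30208·x^3 + 158720·x^5 + 409600·x^7 + 655360·x^9 + 524288·x^11)·Dx + (336 + 5216·x^2 + 34560·x^4 + 114176·x^6 + 249856·x^8 + 360448·x^10 + 262144·x^12)·Dx^2 + (124·x + 1888·x^3 + 9920·x^5 + 25600·x^7 + 40960·x^9 + 32768·x^11)·Dx^3 + (5 + 98·x^2 + 776·x^4 + 3296·x^6 + 8320·x^8 + 12288·x^10 + 8192·x^12)·Dx^4  (order 4).
h: a_k = 0, 32, 0, -256, 0, 2560/3, 0, -8192/3, 0, 27631616/2835, …
ICs: h(0) = 0, h′(0) = 32, h′′(0) = 0, h′′′(0) = -1536.

f: a_k = 0, -4, 0, 16/3, 0, -64/5, 0, 256/7, 0, -1024/9, …
g: a_k = 0, -4, 0, 32/3, 0, -128/15, 0, 1024/315, 0, -2048/2835, …
Product ⇒ symmetric product L₀, ord ≤ 4.
h=h₀': d/dx-closure on L₀ ⇒ L.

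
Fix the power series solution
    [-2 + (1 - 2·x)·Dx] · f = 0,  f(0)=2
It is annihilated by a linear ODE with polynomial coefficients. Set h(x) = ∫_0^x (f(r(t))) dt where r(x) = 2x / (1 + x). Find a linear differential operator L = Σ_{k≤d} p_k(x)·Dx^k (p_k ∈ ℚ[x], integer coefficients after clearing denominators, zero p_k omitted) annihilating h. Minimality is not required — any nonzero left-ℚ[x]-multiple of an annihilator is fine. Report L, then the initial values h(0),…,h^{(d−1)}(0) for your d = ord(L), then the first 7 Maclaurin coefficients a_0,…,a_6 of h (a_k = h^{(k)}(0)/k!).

L = 4·Dx + (-1 + 2·x + 3·x^2)·Dx^2  (order 2).
h: a_k = 0, 2, 4, 8, 18, 216/5, 108, …
ICs: h(0) = 0, h′(0) = 2.

f: a_k = 2, 4, 8, 16, 32, 64, 128, …
L₀ from L_f via x↦r, Dx↦r'^{-1}Dx.
∫: right-multiply L₀ by Dx.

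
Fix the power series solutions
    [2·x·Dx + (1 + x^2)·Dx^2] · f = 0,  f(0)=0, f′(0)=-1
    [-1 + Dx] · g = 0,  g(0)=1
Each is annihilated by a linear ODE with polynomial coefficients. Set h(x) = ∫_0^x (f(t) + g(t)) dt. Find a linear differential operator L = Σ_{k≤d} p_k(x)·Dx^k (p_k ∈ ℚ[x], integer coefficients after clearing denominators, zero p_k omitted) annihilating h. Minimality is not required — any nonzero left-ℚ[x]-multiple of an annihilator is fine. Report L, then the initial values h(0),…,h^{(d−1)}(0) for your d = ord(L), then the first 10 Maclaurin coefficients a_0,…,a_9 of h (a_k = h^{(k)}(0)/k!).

L = (2 - 4·x - 2·x^2)·Dx^2 + (-3 + 3·x + x^2 - x^3)·Dx^3 + (1 + x + x^2 + x^3)·Dx^4  (order 4).
h: a_k = 0, 1, 0, 1/6, 1/8, 1/120, -23/720, 1/5040, 103/5760, 1/362880, …
ICs: h(0) = 0, h′(0) = 1, h′′(0) = 0, h′′′(0) = 1.

f: a_k = 0, -1, 0, 1/3, 0, -1/5, 0, 1/7, 0, -1/9, …
g: a_k = 1, 1, 1/2, 1/6, 1/24, 1/120, 1/720, 1/5040, 1/40320, 1/362880, …
Sum ⇒ L₀ = lclm(L_f,L_g) in ℚ(x)⟨Dx⟩.
h=∫₀ˣh₀: take L = L₀·Dx.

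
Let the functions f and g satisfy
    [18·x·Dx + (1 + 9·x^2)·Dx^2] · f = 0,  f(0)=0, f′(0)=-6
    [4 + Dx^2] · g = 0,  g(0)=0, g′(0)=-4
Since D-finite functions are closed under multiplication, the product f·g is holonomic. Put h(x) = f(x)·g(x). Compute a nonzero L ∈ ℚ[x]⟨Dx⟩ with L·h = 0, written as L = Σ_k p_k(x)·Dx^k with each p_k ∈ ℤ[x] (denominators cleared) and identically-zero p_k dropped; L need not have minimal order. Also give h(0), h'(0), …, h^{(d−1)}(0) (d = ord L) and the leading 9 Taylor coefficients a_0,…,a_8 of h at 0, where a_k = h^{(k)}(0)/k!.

f: a_k = 0, -6, 0, 18, 0, -486/5, 0, 4374/7, 0, …
g: a_k = 0, -4, 0, 8/3, 0, -8/15, 0, 16/315, 0, …
L₀ := L_f ⊗_s L_g (sym. prod.), ord ≤ 4.
L = (2080 + 50256·x^2 + 89424·x^4 + 186624·x^6 + 419904·x^8) + (3168·x + 38880·x^3 + 139968·x^5 + 419904·x^7)·Dx + (572 + 13788·x^2 + 33048·x^4 + 93312·x^6 + 209952·x^8)·Dx^2 + (792·x + 9720·x^3 + 34992·x^5 + 104976·x^7)·Dx^3 + (13 + 306·x^2 + 2673·x^4 + 11664·x^6 + 26244·x^8)·Dx^4  (order 4).
h: a_k = 0, 0, 24, 0, -88, 0, 440, 0, -41528/15, …
ICs: h(0) = 0, h′(0) = 0, h′′(0) = 48, h′′′(0) = 0.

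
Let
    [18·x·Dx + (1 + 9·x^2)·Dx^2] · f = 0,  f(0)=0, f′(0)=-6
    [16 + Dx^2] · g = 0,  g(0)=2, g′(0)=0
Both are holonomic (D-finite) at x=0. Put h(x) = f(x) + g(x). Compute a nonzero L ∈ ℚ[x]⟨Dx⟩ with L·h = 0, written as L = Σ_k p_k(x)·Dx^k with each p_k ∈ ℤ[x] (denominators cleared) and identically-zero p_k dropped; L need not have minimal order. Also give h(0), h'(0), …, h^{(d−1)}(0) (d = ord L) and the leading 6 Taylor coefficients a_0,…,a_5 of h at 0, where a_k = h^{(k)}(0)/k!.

L = (-13248·x + 181440·x^3 + 186624·x^5)·Dx + (-16 + 6048·x^2 + 66096·x^4 + 93312·x^6)·Dx^2 + (-828·x + 11340·x^3 + 11664·x^5)·Dx^3 + (-1 + 378·x^2 + 4131·x^4 + 5832·x^6)·Dx^4  (order 4).
h: a_k = 2, -6, -16, 18, 64/3, -486/5, …
ICs: h(0) = 2, h′(0) = -6, h′′(0) = -32, h′′′(0) = 108.

f: a_k = 0, -6, 0, 18, 0, -486/5, …
g: a_k = 2, 0, -16, 0, 64/3, 0, …
L₀ := lclm(L_f,L_g); ord L₀ ≤ 2+2.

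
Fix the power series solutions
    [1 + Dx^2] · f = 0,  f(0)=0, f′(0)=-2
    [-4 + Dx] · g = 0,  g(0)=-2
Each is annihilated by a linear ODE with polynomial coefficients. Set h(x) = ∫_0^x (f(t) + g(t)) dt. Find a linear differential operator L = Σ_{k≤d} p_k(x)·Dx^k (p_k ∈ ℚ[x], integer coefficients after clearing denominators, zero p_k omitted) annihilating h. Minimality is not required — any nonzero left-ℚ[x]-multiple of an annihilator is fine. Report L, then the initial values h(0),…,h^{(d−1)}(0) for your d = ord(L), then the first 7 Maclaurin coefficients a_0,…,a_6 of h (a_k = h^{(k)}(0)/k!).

L = -4·Dx + Dx^2 - 4·Dx^3 + Dx^4  (order 4).
h: a_k = 0, -2, -5, -16/3, -21/4, -64/15, -205/72, …
ICs: h(0) = 0, h′(0) = -2, h′′(0) = -10, h′′′(0) = -32.

f: a_k = 0, -2, 0, 1/3, 0, -1/60, 0, …
g: a_k = -2, -8, -16, -64/3, -64/3, -256/15, -512/45, …
f+g: L₀ = lclm(L_f,L_g), ord ≤ 2+1.
h=∫h₀ ⇒ L = L₀·Dx.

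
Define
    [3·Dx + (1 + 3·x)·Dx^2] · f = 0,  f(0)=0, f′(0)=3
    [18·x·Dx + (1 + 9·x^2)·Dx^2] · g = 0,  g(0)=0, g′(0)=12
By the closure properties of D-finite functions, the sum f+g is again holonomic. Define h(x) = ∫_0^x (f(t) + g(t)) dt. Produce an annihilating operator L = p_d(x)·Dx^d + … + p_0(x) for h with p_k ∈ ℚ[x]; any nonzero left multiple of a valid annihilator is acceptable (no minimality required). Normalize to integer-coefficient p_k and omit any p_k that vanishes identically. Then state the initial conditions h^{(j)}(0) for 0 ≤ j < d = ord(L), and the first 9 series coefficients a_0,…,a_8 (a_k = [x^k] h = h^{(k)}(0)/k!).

L = (-18 - 162·x + 486·x^2 + 486·x^3)·Dx^2 + (-12 - 36·x + 972·x^3 + 972·x^4)·Dx^3 + (-1 + 3·x + 18·x^2 + 54·x^3 + 243·x^4 + 243·x^5)·Dx^4  (order 4).
h: a_k = 0, 0, 15/2, -3/2, -27/4, -81/20, 81/2, -243/14, -6561/56, …
ICs: h(0) = 0, h′(0) = 0, h′′(0) = 15, h′′′(0) = -9.

f: a_k = 0, 3, -9/2, 9, -81/4, 243/5, -243/2, 2187/7, -6561/8, …
g: a_k = 0, 12, 0, -36, 0, 972/5, 0, -8748/7, 0, …
Sum ⇒ L₀ = lclm(L_f,L_g) in ℚ(x)⟨Dx⟩.
h=∫h₀ ⇒ L = L₀·Dx.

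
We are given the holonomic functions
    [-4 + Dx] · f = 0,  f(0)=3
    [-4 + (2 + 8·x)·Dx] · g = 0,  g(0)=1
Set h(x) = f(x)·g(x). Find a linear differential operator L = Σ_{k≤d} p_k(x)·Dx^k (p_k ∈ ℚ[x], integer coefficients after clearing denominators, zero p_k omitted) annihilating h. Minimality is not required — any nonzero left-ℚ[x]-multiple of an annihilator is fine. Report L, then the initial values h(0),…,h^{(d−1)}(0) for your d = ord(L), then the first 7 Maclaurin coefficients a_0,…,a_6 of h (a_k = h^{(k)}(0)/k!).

L = (-6 - 16·x) + (1 + 4·x)·Dx  (order 1).
h: a_k = 3, 18, 42, 68, 66, 428/5, -356/15, …
ICs: h(0) = 3.

f: a_k = 3, 12, 24, 32, 32, 128/5, 256/15, …
g: a_k = 1, 2, -2, 4, -10, 28, -84, …
Product ⇒ symmetric product L₀, ord ≤ 1.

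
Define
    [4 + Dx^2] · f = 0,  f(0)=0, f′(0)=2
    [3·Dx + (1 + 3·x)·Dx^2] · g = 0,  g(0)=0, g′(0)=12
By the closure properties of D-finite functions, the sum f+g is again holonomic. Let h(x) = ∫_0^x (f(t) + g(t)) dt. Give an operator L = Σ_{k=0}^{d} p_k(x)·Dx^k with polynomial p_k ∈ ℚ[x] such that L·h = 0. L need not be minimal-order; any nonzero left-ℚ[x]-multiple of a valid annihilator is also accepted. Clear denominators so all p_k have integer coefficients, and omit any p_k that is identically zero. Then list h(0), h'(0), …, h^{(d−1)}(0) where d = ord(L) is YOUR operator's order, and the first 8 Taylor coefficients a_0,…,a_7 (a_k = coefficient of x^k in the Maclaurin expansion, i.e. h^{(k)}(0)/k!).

L = (348 + 144·x + 216·x^2)·Dx^2 + (44 + 180·x + 216·x^2 + 216·x^3)·Dx^3 + (87 + 36·x + 54·x^2)·Dx^4 + (11 + 45·x + 54·x^2 + 54·x^3)·Dx^5  (order 5).
h: a_k = 0, 0, 7, -6, 26/3, -81/5, 292/9, -486/7, …
ICs: h(0) = 0, h′(0) = 0, h′′(0) = 14, h′′′(0) = -36, h′′′′(0) = 208.

f: a_k = 0, 2, 0, -4/3, 0, 4/15, 0, -8/315, …
g: a_k = 0, 12, -18, 36, -81, 972/5, -486, 8748/7, …
Sum ⇒ L₀ = lclm(L_f,L_g) in ℚ(x)⟨Dx⟩.
Integrate: L := L₀·Dx.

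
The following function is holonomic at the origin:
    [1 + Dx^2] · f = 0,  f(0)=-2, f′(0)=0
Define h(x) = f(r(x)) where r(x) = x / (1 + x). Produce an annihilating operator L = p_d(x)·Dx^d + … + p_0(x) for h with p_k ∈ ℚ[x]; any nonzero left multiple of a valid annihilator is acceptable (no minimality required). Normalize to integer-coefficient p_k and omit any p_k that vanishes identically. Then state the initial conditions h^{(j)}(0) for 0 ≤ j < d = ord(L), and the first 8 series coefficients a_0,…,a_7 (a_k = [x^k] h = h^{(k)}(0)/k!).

f: a_k = -2, 0, 1, 0, -1/12, 0, 1/360, 0, …
f∘r: x↦r, Dx↦Dx/r' in L_f ⇒ L₀.
L = 1 + (2 + 6·x + 6·x^2 + 2·x^3)·Dx + (1 + 4·x + 6·x^2 + 4·x^3 + x^4)·Dx^2  (order 2).
h: a_k = -2, 0, 1, -2, 35/12, -11/3, 1501/360, -87/20, …
ICs: h(0) = -2, h′(0) = 0.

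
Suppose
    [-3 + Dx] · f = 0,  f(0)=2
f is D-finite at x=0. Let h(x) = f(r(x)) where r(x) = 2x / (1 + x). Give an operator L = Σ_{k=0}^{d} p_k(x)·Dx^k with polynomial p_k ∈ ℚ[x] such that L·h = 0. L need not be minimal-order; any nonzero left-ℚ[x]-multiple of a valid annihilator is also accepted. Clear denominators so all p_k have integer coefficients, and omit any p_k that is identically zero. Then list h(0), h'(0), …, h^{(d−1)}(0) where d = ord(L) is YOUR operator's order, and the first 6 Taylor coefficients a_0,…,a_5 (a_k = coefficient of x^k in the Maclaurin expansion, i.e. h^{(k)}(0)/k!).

L = -6 + (1 + 2·x + x^2)·Dx  (order 1).
h: a_k = 2, 12, 24, 12, -12, -12/5, …
ICs: h(0) = 2.

f: a_k = 2, 6, 9, 9, 27/4, 81/20, …
Change of var in L_f (x↦r) gives L₀.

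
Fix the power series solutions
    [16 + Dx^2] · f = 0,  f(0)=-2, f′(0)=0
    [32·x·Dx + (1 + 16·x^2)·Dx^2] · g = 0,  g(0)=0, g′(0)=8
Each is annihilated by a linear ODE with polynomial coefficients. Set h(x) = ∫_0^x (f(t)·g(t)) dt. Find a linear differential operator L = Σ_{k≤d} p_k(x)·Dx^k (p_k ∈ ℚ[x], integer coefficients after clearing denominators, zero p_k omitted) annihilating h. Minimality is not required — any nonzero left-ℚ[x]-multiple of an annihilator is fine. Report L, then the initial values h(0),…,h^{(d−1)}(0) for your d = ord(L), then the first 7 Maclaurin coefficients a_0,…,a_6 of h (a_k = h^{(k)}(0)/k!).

f: a_k = -2, 0, 16, 0, -64/3, 0, 512/45, …
g: a_k = 0, 8, 0, -128/3, 0, 2048/5, 0, …
Sym-product of L_f,L_g gives L₀ (≤ ord 4).
Integrate: L := L₀·Dx.
L = (1280 + 53248·x^2 + 360448·x^4 + 2097152·x^6 + 8388608·x^8)·Dx + (1536·x + 40960·x^3 + 393216·x^5 + 2097152·x^7)·Dx^2 + (96 + 4096·x^2 + 36864·x^4 + 262144·x^6 + 1048576·x^8)·Dx^3 + (96·x + 2560·x^3 + 24576·x^5 + 131072·x^7)·Dx^4 + (1 + 48·x^2 + 896·x^4 + 8192·x^6 + 32768·x^8)·Dx^5  (order 5).
h: a_k = 0, 0, -8, 0, 160/3, 0, -12544/45, …
ICs: h(0) = 0, h′(0) = 0, h′′(0) = -16, h′′′(0) = 0, h′′′′(0) = 1280.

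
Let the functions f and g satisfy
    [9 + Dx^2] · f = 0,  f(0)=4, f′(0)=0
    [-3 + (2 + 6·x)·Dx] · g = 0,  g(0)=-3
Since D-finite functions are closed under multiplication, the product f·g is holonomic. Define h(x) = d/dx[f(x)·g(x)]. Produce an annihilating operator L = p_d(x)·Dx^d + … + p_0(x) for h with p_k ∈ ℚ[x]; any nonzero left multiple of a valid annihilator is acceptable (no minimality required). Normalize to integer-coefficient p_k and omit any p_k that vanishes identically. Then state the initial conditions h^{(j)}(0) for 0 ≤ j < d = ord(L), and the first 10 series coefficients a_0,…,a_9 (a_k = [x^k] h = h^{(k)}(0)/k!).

L = (477 + 3888·x + 11016·x^2 + 15552·x^3 + 11664·x^4) + (-12 - 324·x - 1296·x^2 - 1296·x^3)·Dx + (28 + 264·x + 972·x^2 + 1728·x^3 + 1296·x^4)·Dx^2  (order 2).
h: a_k = -18, 135, 729/4, -2025/8, -15795/64, 254421/640, -2046303/2560, 96330789/35840, -4776414561/573440, 4099459329/163840, …
ICs: h(0) = -18, h′(0) = 135.

f: a_k = 4, 0, -18, 0, 27/2, 0, -81/20, 0, 729/1120, 0, …
g: a_k = -3, -9/2, 27/8, -81/16, 1215/128, -5103/256, 45927/1024, -216513/2048, 8444007/32768, -42220035/65536, …
Sym-product of L_f,L_g gives L₀ (≤ ord 2).
h₀' ⇒ L via d/dx closure of L₀.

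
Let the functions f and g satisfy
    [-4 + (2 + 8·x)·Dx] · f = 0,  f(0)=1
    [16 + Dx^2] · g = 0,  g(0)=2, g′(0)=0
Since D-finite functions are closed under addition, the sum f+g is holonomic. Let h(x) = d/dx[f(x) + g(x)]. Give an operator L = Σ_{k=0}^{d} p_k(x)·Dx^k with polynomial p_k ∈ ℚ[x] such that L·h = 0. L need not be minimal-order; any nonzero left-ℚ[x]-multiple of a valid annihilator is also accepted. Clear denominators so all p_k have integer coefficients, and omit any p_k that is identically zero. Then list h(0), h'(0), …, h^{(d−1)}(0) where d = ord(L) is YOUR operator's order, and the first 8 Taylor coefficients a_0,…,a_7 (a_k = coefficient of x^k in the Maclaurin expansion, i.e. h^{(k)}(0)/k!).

f: a_k = 1, 2, -2, 4, -10, 28, -84, 264, …
g: a_k = 2, 0, -16, 0, 64/3, 0, -512/45, 0, …
L₀ := lclm(L_f,L_g); ord L₀ ≤ 1+2.
h=h₀': d/dx-closure on L₀ ⇒ L.
L = (-608 - 1024·x - 2048·x^2) + (-112 - 960·x - 3072·x^2 - 4096·x^3)·Dx + (-38 - 64·x - 128·x^2)·Dx^2 + (-7 - 60·x - 192·x^2 - 256·x^3)·Dx^3  (order 3).
h: a_k = 2, -36, 12, 136/3, 140, -8584/15, 1848, -2153968/315, …
ICs: h(0) = 2, h′(0) = -36, h′′(0) = 24.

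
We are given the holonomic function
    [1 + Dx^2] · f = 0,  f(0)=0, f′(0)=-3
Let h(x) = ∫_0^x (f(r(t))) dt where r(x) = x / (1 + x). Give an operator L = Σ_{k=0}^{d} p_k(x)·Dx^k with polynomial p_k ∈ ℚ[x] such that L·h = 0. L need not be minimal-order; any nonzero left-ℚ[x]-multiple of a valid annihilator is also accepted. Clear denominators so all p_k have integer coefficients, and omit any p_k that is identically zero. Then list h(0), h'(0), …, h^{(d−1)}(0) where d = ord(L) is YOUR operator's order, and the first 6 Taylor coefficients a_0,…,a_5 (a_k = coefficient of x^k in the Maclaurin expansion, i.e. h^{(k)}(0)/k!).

f: a_k = 0, -3, 0, 1/2, 0, -1/40, …
f∘r: x↦r, Dx↦Dx/r' in L_f ⇒ L₀.
Integrate: L := L₀·Dx.
L = Dx + (2 + 6·x + 6·x^2 + 2·x^3)·Dx^2 + (1 + 4·x + 6·x^2 + 4·x^3 + x^4)·Dx^3  (order 3).
h: a_k = 0, 0, -3/2, 1, -5/8, 3/10, …
ICs: h(0) = 0, h′(0) = 0, h′′(0) = -3.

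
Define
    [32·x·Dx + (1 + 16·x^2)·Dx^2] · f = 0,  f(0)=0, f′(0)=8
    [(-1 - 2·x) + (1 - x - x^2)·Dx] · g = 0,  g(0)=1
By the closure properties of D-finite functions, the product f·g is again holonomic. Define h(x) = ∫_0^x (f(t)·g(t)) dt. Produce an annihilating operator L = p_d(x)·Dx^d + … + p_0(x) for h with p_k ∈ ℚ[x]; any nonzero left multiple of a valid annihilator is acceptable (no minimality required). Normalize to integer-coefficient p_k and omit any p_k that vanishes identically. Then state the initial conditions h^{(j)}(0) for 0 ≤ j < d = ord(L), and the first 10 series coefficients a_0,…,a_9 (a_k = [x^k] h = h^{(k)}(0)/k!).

f: a_k = 0, 8, 0, -128/3, 0, 2048/5, 0, -32768/7, 0, 524288/9, …
g: a_k = 1, 1, 2, 3, 5, 8, 13, 21, 34, 55, …
h₀=f·g: eliminate ⇒ L₀, order ≤ 2·1.
∫: right-multiply L₀ by Dx.
L = (2 + 32·x + 96·x^2)·Dx + (2 - 28·x + 64·x^2 + 96·x^3)·Dx^2 + (-1 + x - 15·x^2 + 16·x^3 + 16·x^4)·Dx^3  (order 3).
h: a_k = 0, 0, 4, 8/3, -20/3, -56/15, 2732/45, 1728/35, -52123/105, -380696/945, …
ICs: h(0) = 0, h′(0) = 0, h′′(0) = 8.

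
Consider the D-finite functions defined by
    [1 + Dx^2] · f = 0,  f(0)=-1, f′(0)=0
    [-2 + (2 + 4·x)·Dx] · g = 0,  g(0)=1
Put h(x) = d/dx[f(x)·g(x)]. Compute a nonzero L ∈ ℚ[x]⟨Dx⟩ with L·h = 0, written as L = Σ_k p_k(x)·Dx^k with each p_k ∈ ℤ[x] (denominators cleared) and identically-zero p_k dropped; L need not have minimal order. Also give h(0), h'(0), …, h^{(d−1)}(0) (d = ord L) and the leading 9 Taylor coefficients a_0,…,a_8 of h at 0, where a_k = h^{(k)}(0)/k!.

f: a_k = -1, 0, 1/2, 0, -1/24, 0, 1/720, 0, -1/40320, …
g: a_k = 1, 1, -1/2, 1/2, -5/8, 7/8, -21/16, 33/16, -429/128, …
Product ⇒ symmetric product L₀, ord ≤ 2.
Derive L from L₀ (diff closure).
L = (2 + 12·x + 16·x^2 + 8·x^3 + 4·x^4) + (1 - 6·x^2 - 4·x^3)·Dx + (1 + 5·x + 9·x^2 + 8·x^3 + 4·x^4)·Dx^2  (order 2).
h: a_k = -1, 2, 0, 4/3, -10/3, 92/15, -518/45, 6856/315, -1446/35, …
ICs: h(0) = -1, h′(0) = 2.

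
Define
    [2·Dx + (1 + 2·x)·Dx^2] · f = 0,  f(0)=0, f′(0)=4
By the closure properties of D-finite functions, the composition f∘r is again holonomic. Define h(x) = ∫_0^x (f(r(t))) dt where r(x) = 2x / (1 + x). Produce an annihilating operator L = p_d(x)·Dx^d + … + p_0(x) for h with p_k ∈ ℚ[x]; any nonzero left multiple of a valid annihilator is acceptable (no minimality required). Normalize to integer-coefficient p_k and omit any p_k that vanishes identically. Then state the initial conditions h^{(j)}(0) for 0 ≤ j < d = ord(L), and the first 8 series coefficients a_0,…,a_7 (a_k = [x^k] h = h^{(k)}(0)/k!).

L = (6 + 10·x)·Dx^2 + (1 + 6·x + 5·x^2)·Dx^3  (order 3).
h: a_k = 0, 0, 4, -8, 62/3, -312/5, 3124/15, -744, …
ICs: h(0) = 0, h′(0) = 0, h′′(0) = 8.

f: a_k = 0, 4, -4, 16/3, -8, 64/5, -64/3, 256/7, …
Change of var in L_f (x↦r) gives L₀.
∫: right-multiply L₀ by Dx.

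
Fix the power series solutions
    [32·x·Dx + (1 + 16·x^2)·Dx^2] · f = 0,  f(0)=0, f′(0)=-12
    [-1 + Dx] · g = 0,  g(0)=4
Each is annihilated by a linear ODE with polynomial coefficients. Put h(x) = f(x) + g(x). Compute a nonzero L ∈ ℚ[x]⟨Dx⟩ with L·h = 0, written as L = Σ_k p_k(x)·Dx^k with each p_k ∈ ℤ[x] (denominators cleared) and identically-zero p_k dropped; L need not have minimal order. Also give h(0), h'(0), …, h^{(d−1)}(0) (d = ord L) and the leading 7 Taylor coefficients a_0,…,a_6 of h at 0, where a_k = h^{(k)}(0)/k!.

f: a_k = 0, -12, 0, 64, 0, -3072/5, 0, …
g: a_k = 4, 4, 2, 2/3, 1/6, 1/30, 1/180, …
h₀=f+g: left-lcm gives L₀, ord ≤ 3.
L = (32 - 32·x - 1536·x^2 - 512·x^3)·Dx + (-33 + 1504·x^2 - 256·x^4)·Dx^2 + (1 + 32·x + 32·x^2 + 512·x^3 + 256·x^4)·Dx^3  (order 3).
h: a_k = 4, -8, 2, 194/3, 1/6, -18431/30, 1/180, …
ICs: h(0) = 4, h′(0) = -8, h′′(0) = 4.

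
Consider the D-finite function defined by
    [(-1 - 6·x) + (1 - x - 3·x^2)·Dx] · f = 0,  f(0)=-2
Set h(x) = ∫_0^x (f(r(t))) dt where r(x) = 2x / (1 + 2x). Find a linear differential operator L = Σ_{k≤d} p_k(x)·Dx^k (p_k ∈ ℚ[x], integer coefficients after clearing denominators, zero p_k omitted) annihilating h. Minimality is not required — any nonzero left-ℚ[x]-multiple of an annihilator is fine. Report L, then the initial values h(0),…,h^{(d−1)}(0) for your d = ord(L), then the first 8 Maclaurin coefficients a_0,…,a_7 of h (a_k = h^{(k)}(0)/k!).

L = (2 + 28·x)·Dx + (-1 - 4·x + 8·x^2 + 24·x^3)·Dx^2  (order 2).
h: a_k = 0, -2, -2, -8, 0, -288/5, 96, -4608/7, …
ICs: h(0) = 0, h′(0) = -2.

f: a_k = -2, -2, -8, -14, -38, -80, -194, -434, …
L₀ from L_f via x↦r, Dx↦r'^{-1}Dx.
h=∫h₀ ⇒ L = L₀·Dx.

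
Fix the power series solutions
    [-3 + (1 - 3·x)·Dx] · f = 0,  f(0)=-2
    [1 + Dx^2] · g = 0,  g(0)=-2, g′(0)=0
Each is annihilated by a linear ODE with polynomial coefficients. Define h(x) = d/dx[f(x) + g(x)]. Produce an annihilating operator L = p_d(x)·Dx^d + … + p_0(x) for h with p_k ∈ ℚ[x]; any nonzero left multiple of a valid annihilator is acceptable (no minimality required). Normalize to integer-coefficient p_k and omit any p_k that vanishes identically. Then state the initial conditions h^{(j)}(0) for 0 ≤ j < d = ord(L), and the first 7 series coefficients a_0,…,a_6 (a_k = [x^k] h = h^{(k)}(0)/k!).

f: a_k = -2, -6, -18, -54, -162, -486, -1458, …
g: a_k = -2, 0, 1, 0, -1/12, 0, 1/360, …
f+g: L₀ = lclm(L_f,L_g), ord ≤ 1+2.
h₀' ⇒ L via d/dx closure of L₀.
L = (654 - 36·x + 54·x^2) + (-55 + 171·x - 27·x^2 + 27·x^3)·Dx + (654 - 36·x + 54·x^2)·Dx^2 + (-55 + 171·x - 27·x^2 + 27·x^3)·Dx^3  (order 3).
h: a_k = -6, -34, -162, -1945/3, -2430, -524879/60, -30618, …
ICs: h(0) = -6, h′(0) = -34, h′′(0) = -324.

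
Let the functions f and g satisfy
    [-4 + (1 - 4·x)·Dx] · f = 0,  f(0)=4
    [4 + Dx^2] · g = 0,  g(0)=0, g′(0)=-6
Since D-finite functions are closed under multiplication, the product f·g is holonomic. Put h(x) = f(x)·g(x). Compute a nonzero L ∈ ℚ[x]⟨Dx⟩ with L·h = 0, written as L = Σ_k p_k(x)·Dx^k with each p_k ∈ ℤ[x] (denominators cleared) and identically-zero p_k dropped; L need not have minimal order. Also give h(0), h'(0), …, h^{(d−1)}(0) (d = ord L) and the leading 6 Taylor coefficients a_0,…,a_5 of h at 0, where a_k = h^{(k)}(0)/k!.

f: a_k = 4, 16, 64, 256, 1024, 4096, …
g: a_k = 0, -6, 0, 4, 0, -4/5, …
f·g: L₀ = L_f ⊗_s L_g, ord ≤ 1·2.
L = (-4 + 16·x) + 8·Dx + (-1 + 4·x)·Dx^2  (order 2).
h: a_k = 0, -24, -96, -368, -1472, -29456/5, …
ICs: h(0) = 0, h′(0) = -24.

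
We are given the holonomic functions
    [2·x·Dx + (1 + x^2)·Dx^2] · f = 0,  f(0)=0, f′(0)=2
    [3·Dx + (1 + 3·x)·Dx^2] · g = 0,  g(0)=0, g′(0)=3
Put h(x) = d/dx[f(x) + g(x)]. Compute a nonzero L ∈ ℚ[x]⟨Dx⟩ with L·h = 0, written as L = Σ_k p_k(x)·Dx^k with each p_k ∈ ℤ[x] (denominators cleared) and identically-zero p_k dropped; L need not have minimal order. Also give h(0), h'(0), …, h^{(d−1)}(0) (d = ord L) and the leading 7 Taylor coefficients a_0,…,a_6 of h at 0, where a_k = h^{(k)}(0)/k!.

L = (-6 - 54·x + 18·x^2 + 18·x^3) + (-20 - 12·x - 48·x^2 + 36·x^3 + 36·x^4)·Dx + (-3 - 7·x + 6·x^2 + 2·x^3 + 9·x^4 + 9·x^5)·Dx^2  (order 2).
h: a_k = 5, -9, 25, -81, 245, -729, 2185, …
ICs: h(0) = 5, h′(0) = -9.

f: a_k = 0, 2, 0, -2/3, 0, 2/5, 0, …
g: a_k = 0, 3, -9/2, 9, -81/4, 243/5, -243/2, …
f+g: L₀ = lclm(L_f,L_g), ord ≤ 2+2.
Differentiate: ansatz ord ≤ ord L₀ ⇒ L.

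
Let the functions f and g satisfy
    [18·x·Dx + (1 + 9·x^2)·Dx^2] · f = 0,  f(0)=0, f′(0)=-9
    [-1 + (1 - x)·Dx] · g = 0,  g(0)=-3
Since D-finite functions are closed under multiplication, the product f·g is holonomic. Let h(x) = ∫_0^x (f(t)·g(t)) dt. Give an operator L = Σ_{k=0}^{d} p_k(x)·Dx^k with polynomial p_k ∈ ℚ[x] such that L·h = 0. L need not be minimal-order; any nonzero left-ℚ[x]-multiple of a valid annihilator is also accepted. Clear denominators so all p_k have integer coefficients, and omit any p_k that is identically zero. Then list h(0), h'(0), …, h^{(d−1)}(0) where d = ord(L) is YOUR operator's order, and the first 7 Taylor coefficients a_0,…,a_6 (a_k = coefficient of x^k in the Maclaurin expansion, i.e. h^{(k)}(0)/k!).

L = 18·x·Dx + (2 - 18·x + 36·x^2)·Dx^2 + (-1 + x - 9·x^2 + 9·x^3)·Dx^3  (order 3).
h: a_k = 0, 0, 27/2, 9, -27/2, -54/5, 639/10, …
ICs: h(0) = 0, h′(0) = 0, h′′(0) = 27.

f: a_k = 0, -9, 0, 27, 0, -729/5, 0, …
g: a_k = -3, -3, -3, -3, -3, -3, -3, …
Sym-product of L_f,L_g gives L₀ (≤ ord 2).
h=∫h₀ ⇒ L = L₀·Dx.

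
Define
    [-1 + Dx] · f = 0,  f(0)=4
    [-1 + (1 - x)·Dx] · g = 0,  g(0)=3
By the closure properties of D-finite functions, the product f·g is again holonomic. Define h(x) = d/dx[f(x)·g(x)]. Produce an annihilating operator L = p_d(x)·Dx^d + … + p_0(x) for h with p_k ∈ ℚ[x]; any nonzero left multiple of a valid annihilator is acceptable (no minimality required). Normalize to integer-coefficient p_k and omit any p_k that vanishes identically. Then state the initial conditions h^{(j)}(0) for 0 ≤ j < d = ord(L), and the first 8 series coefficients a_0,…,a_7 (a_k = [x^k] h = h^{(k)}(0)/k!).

L = (5 - 4·x + x^2) + (-2 + 3·x - x^2)·Dx  (order 1).
h: a_k = 24, 60, 96, 130, 163, 1957/10, 685/3, 109601/420, …
ICs: h(0) = 24.

f: a_k = 4, 4, 2, 2/3, 1/6, 1/30, 1/180, 1/1260, …
g: a_k = 3, 3, 3, 3, 3, 3, 3, 3, …
f·g: L₀ = L_f ⊗_s L_g, ord ≤ 1·1.
Derive L from L₀ (diff closure).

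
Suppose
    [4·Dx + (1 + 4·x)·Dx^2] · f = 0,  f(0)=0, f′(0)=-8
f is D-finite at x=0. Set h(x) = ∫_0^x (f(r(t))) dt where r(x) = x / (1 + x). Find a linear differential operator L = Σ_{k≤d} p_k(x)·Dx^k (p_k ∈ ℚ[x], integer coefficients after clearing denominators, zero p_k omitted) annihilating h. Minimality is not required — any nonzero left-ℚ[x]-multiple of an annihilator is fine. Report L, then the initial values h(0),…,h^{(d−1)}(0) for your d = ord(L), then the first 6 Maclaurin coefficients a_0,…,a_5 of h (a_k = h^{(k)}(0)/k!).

L = (6 + 10·x)·Dx^2 + (1 + 6·x + 5·x^2)·Dx^3  (order 3).
h: a_k = 0, 0, -4, 8, -62/3, 312/5, …
ICs: h(0) = 0, h′(0) = 0, h′′(0) = -8.

f: a_k = 0, -8, 16, -128/3, 128, -2048/5, …
L₀ from L_f via x↦r, Dx↦r'^{-1}Dx.
h=∫h₀ ⇒ L = L₀·Dx.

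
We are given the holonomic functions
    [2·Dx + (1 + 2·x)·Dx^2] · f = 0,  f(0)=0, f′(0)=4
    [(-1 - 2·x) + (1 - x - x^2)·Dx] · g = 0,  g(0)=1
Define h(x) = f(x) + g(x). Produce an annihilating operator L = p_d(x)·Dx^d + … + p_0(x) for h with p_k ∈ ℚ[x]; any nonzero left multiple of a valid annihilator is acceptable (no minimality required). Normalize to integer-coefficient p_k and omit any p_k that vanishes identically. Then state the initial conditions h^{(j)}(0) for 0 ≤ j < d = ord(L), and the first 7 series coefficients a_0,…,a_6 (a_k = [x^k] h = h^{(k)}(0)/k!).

f: a_k = 0, 4, -4, 16/3, -8, 64/5, -64/3, …
g: a_k = 1, 1, 2, 3, 5, 8, 13, …
h₀=f+g: left-lcm gives L₀, ord ≤ 3.
L = (-34 - 92·x - 116·x^2 - 48·x^3 - 24·x^4)·Dx + (-5 - 60·x - 170·x^2 - 180·x^3 - 100·x^4 - 40·x^5)·Dx^2 + (3 + 11·x + 5·x^2 - 20·x^3 - 30·x^4 - 24·x^5 - 8·x^6)·Dx^3  (order 3).
h: a_k = 1, 5, -2, 25/3, -3, 104/5, -25/3, …
ICs: h(0) = 1, h′(0) = 5, h′′(0) = -4.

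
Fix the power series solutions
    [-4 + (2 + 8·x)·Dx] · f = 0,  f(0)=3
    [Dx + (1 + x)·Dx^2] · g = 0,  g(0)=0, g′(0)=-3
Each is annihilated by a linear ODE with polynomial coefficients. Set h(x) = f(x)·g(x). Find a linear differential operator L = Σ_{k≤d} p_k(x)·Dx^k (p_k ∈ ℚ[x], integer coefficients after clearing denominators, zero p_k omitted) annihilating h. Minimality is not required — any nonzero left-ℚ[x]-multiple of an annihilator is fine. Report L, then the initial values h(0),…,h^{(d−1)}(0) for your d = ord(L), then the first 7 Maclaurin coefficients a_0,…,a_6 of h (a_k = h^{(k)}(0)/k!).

f: a_k = 3, 6, -6, 12, -30, 84, -252, …
g: a_k = 0, -3, 3/2, -1, 3/4, -3/5, 1/2, …
Product ⇒ symmetric product L₀, ord ≤ 2.
L = (10 + 4·x) + (-3 - 12·x)·Dx + (1 + 9·x + 24·x^2 + 16·x^3)·Dx^2  (order 2).
h: a_k = 0, -9, -27/2, 24, -195/4, 1167/10, -1578/5, …
ICs: h(0) = 0, h′(0) = -9.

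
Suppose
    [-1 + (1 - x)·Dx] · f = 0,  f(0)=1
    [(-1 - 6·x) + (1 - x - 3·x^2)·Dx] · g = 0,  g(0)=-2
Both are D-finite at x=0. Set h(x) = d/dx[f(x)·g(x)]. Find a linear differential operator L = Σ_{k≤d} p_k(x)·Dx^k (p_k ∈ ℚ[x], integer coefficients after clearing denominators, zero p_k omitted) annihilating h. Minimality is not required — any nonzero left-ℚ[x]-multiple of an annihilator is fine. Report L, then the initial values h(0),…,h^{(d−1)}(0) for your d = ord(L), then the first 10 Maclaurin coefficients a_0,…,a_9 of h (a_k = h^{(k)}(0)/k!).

L = (12 + 6·x - 12·x^2 - 96·x^3 + 108·x^4) + (-2 + 21·x^2 - 16·x^3 - 30·x^4 + 27·x^5)·Dx  (order 1).
h: a_k = -4, -24, -78, -256, -720, -2028, -5404, -14304, -36954, -94720, …
ICs: h(0) = -4.

f: a_k = 1, 1, 1, 1, 1, 1, 1, 1, 1, 1, …
g: a_k = -2, -2, -8, -14, -38, -80, -194, -434, -1016, -2318, …
h₀=f·g: eliminate ⇒ L₀, order ≤ 1·1.
Derive L from L₀ (diff closure).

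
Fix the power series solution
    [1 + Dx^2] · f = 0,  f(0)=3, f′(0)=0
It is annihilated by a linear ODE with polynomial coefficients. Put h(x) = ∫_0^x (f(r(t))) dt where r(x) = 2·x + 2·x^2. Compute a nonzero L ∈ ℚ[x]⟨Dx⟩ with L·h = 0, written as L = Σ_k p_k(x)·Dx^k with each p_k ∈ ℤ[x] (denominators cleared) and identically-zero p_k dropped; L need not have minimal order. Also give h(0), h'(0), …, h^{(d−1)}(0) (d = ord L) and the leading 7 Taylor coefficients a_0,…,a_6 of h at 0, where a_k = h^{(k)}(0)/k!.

f: a_k = 3, 0, -3/2, 0, 1/8, 0, -1/240, …
h₀=f(r): pull back L_f along r ⇒ L₀.
Integrate: L := L₀·Dx.
L = (4 + 24·x + 48·x^2 + 32·x^3)·Dx - 2·Dx^2 + (1 + 2·x)·Dx^3  (order 3).
h: a_k = 0, 3, 0, -2, -3, -4/5, 4/3, …
ICs: h(0) = 0, h′(0) = 3, h′′(0) = 0.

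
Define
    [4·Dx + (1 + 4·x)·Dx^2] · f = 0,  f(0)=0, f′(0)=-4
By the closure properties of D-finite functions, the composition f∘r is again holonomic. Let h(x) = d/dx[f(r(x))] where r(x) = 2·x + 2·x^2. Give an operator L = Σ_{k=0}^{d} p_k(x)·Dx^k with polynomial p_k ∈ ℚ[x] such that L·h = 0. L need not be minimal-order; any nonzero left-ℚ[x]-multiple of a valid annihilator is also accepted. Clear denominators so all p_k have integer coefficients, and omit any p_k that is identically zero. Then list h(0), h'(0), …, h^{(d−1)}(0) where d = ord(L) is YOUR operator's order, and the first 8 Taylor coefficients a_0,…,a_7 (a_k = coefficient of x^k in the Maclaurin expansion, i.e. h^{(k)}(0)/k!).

L = (6 + 16·x + 16·x^2) + (1 + 10·x + 24·x^2 + 16·x^3)·Dx  (order 1).
h: a_k = -8, 48, -320, 2176, -14848, 101376, -692224, 4726784, …
ICs: h(0) = -8.

f: a_k = 0, -4, 8, -64/3, 64, -1024/5, 2048/3, -16384/7, …
h₀=f(r): pull back L_f along r ⇒ L₀.
Derive L from L₀ (diff closure).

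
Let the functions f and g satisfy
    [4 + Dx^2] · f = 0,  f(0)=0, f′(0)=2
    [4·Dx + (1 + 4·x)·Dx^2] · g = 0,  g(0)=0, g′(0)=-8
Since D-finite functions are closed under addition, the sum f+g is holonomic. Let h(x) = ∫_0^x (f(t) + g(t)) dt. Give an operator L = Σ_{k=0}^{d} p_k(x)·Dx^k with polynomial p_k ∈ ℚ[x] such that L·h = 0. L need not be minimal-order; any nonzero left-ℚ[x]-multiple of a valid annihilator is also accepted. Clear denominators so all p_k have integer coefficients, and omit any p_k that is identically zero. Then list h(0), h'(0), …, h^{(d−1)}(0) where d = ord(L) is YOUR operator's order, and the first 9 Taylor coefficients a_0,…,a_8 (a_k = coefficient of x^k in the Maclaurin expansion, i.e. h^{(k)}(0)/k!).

L = (400 + 128·x + 256·x^2)·Dx^2 + (36 + 176·x + 192·x^2 + 256·x^3)·Dx^3 + (100 + 32·x + 64·x^2)·Dx^4 + (9 + 44·x + 48·x^2 + 64·x^3)·Dx^5  (order 5).
h: a_k = 0, 0, -3, 16/3, -11, 128/5, -614/9, 4096/21, -184321/315, …
ICs: h(0) = 0, h′(0) = 0, h′′(0) = -6, h′′′(0) = 32, h′′′′(0) = -264.

f: a_k = 0, 2, 0, -4/3, 0, 4/15, 0, -8/315, 0, …
g: a_k = 0, -8, 16, -128/3, 128, -2048/5, 4096/3, -32768/7, 16384, …
L₀ := lclm(L_f,L_g); ord L₀ ≤ 2+2.
Integrate: L := L₀·Dx.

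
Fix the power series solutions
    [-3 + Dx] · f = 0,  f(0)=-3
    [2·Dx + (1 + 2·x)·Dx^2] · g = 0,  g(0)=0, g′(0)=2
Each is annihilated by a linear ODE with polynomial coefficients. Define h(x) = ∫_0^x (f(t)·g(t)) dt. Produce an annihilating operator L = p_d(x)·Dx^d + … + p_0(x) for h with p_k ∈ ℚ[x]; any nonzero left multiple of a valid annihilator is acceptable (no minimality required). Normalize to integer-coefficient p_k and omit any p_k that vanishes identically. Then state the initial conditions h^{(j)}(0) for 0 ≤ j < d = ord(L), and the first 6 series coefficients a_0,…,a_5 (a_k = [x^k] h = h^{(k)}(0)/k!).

f: a_k = -3, -9, -27/2, -27/2, -81/8, -243/40, …
g: a_k = 0, 2, -2, 8/3, -4, 32/5, …
f·g: L₀ = L_f ⊗_s L_g, ord ≤ 1·2.
h=∫₀ˣh₀: take L = L₀·Dx.
L = (3 + 18·x)·Dx + (-4 - 12·x)·Dx^2 + (1 + 2·x)·Dx^3  (order 3).
h: a_k = 0, 0, -3, -4, -17/4, -12/5, …
ICs: h(0) = 0, h′(0) = 0, h′′(0) = -6.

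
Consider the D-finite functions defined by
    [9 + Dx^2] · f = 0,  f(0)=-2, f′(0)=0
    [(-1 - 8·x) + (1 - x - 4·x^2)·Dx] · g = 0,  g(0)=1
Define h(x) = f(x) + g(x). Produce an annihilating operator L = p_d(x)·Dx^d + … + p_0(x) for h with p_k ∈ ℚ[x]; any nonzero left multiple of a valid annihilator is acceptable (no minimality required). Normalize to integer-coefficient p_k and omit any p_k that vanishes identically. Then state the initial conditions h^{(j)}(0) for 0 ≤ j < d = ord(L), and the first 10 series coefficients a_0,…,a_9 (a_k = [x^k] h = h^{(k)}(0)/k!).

L = (-567 - 4806·x - 3321·x^2 - 9936·x^3 - 6480·x^4 - 10368·x^5) + (171 - 117·x - 441·x^2 + 135·x^3 - 540·x^4 - 3888·x^5 - 5184·x^6)·Dx + (-63 - 534·x - 369·x^2 - 1104·x^3 - 720·x^4 - 1152·x^5)·Dx^2 + (19 - 13·x - 49·x^2 + 15·x^3 - 60·x^4 - 432·x^5 - 576·x^6)·Dx^3  (order 3).
h: a_k = -1, 1, 14, 9, 89/4, 65, 7321/40, 441, 2608871/2240, 2929, …
ICs: h(0) = -1, h′(0) = 1, h′′(0) = 28.

f: a_k = -2, 0, 9, 0, -27/4, 0, 81/40, 0, -729/2240, 0, …
g: a_k = 1, 1, 5, 9, 29, 65, 181, 441, 1165, 2929, …
f+g: L₀ = lclm(L_f,L_g), ord ≤ 2+1.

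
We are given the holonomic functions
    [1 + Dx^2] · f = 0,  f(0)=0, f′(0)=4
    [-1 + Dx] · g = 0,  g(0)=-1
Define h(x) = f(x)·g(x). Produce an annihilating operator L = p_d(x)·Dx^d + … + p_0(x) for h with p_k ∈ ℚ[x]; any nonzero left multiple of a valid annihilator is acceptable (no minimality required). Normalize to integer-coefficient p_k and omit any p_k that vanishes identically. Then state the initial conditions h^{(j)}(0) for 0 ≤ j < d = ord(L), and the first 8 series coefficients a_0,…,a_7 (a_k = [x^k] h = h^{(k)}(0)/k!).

L = 2 - 2·Dx + Dx^2  (order 2).
h: a_k = 0, -4, -4, -4/3, 0, 2/15, 2/45, 2/315, …
ICs: h(0) = 0, h′(0) = -4.

f: a_k = 0, 4, 0, -2/3, 0, 1/30, 0, -1/1260, …
g: a_k = -1, -1, -1/2, -1/6, -1/24, -1/120, -1/720, -1/5040, …
Sym-product of L_f,L_g gives L₀ (≤ ord 2).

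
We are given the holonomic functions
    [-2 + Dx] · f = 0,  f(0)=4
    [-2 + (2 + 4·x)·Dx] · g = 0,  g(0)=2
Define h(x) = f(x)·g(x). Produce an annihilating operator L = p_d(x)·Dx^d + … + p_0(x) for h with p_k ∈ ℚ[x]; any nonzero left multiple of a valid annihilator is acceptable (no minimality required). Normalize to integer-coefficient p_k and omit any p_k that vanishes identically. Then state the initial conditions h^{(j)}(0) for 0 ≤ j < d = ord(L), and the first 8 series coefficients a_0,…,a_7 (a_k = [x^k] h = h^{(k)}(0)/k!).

L = (-3 - 4·x) + (1 + 2·x)·Dx  (order 1).
h: a_k = 8, 24, 28, 68/3, 11, 107/15, -89/90, 1123/210, …
ICs: h(0) = 8.

f: a_k = 4, 8, 8, 16/3, 8/3, 16/15, 16/45, 32/315, …
g: a_k = 2, 2, -1, 1, -5/4, 7/4, -21/8, 33/8, …
Product ⇒ symmetric product L₀, ord ≤ 1.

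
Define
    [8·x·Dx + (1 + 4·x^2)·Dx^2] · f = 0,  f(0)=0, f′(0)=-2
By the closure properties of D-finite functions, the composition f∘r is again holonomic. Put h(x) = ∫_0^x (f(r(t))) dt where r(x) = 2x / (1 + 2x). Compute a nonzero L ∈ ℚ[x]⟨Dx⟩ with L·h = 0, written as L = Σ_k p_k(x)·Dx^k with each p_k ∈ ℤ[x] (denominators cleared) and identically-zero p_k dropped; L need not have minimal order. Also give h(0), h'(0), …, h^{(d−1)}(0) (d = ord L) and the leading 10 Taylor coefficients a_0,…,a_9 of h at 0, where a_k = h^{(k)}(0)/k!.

f: a_k = 0, -2, 0, 8/3, 0, -32/5, 0, 128/7, 0, -512/9, …
Substitute x→r, Dx→(1/r')Dx; clear ⇒ L₀.
Integrate: L := L₀·Dx.
L = (4 + 40·x)·Dx^2 + (1 + 4·x + 20·x^2)·Dx^3  (order 3).
h: a_k = 0, 0, -2, 8/3, 4/3, -96/5, 608/15, 1408/21, -4448/7, 3584/3, …
ICs: h(0) = 0, h′(0) = 0, h′′(0) = -4.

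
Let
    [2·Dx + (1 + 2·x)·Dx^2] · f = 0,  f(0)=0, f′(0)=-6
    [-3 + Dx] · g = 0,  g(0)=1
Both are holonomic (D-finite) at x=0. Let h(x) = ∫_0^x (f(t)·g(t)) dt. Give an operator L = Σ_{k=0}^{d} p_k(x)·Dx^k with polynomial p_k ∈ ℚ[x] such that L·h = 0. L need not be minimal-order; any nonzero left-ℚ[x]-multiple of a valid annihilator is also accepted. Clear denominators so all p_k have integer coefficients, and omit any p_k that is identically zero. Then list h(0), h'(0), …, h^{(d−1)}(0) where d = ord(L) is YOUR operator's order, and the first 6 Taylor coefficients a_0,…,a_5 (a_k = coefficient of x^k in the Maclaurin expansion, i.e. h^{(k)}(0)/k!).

L = (3 + 18·x)·Dx + (-4 - 12·x)·Dx^2 + (1 + 2·x)·Dx^3  (order 3).
h: a_k = 0, 0, -3, -4, -17/4, -12/5, …
ICs: h(0) = 0, h′(0) = 0, h′′(0) = -6.

f: a_k = 0, -6, 6, -8, 12, -96/5, …
g: a_k = 1, 3, 9/2, 9/2, 27/8, 81/40, …
h₀=f·g: eliminate ⇒ L₀, order ≤ 2·1.
Integrate: L := L₀·Dx.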